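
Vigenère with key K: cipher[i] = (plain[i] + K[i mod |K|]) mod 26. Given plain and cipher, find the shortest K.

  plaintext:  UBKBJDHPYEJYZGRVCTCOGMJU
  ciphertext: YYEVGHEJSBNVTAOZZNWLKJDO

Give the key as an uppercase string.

EXUUX

  i= 0: Y-U =  4 → E
  i= 1: Y-B = 23 → X
  i= 2: E-K = 20 → U
  i= 3: V-B = 20 → U
  i= 4: G-J = 23 → X
  i= 5: H-D =  4 → E
  i= 6: E-H = 23 → X
  i= 7: J-P = 20 → U
  i= 8: S-Y = 20 → U
  i= 9: B-E = 23 → X
  i=10: N-J =  4 → E
  i=11: V-Y = 23 → X
  i=12: T-Z = 20 → U
  i=13: A-G = 20 → U
  i=14: O-R = 23 → X
  i=15: Z-V =  4 → E
  i=16: Z-C = 23 → X
  i=17: N-T = 20 → U
  i=18: W-C = 20 → U
  i=19: L-O = 23 → X
  i=20: K-G =  4 → E
  i=21: J-M = 23 → X
  i=22: D-J = 20 → U
  i=23: O-U = 20 → U
  shifts repeat with period 5: EXUUX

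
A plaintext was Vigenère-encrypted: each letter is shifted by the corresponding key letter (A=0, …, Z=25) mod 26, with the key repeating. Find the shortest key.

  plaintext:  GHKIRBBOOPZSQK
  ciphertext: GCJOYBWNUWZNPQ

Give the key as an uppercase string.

AVZGH

  i= 0: G-G =  0 → A
  i= 1: C-H = 21 → V
  i= 2: J-K = 25 → Z
  i= 3: O-I =  6 → G
  i= 4: Y-R =  7 → H
  i= 5: B-B =  0 → A
  i= 6: W-B = 21 → V
  i= 7: N-O = 25 → Z
  i= 8: U-O =  6 → G
  i= 9: W-P =  7 → H
  i=10: Z-Z =  0 → A
  i=11: N-S = 21 → V
  i=12: P-Q = 25 → Z
  i=13: Q-K =  6 → G
  shifts repeat with period 5: AVZGH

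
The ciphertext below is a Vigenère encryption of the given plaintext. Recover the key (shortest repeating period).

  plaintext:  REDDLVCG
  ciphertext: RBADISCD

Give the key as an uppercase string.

AXX

  i= 0: R-R =  0 → A
  i= 1: B-E = 23 → X
  i= 2: A-D = 23 → X
  i= 3: D-D =  0 → A
  i= 4: I-L = 23 → X
  i= 5: S-V = 23 → X
  i= 6: C-C =  0 → A
  i= 7: D-G = 23 → X
  shifts repeat with period 3: AXX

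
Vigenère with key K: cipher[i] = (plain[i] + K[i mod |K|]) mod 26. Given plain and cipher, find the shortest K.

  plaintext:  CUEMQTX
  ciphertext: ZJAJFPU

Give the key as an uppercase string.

XPW

  i= 0: Z-C = 23 → X
  i= 1: J-U = 15 → P
  i= 2: A-E = 22 → W
  i= 3: J-M = 23 → X
  i= 4: F-Q = 15 → P
  i= 5: P-T = 22 → W
  i= 6: U-X = 23 → X
  shifts repeat with period 3: XPW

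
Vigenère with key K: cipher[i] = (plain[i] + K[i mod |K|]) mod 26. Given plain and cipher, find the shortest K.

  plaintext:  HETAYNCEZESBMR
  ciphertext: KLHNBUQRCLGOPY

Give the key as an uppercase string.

  i= 0: K-H =  3 → D
  i= 1: L-E =  7 → H
  i= 2: H-T = 14 → O
  i= 3: N-A = 13 → N
  i= 4: B-Y =  3 → D
  i= 5: U-N =  7 → H
  i= 6: Q-C = 14 → O
  i= 7: R-E = 13 → N
  i= 8: C-Z =  3 → D
  i= 9: L-E =  7 → H
  i=10: G-S = 14 → O
  i=11: O-B = 13 → N
  i=12: P-M =  3 → D
  i=13: Y-R =  7 → H
  shifts repeat with period 4: DHON

DHON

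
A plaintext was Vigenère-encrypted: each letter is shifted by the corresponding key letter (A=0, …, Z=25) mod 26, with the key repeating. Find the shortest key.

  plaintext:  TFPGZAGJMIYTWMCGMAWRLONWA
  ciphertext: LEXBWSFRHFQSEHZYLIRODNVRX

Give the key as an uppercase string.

SZIVX

  i= 0: L-T = 18 → S
  i= 1: E-F = 25 → Z
  i= 2: X-P =  8 → I
  i= 3: B-G = 21 → V
  i= 4: W-Z = 23 → X
  i= 5: S-A = 18 → S
  i= 6: F-G = 25 → Z
  i= 7: R-J =  8 → I
  i= 8: H-M = 21 → V
  i= 9: F-I = 23 → X
  i=10: Q-Y = 18 → S
  i=11: S-T = 25 → Z
  i=12: E-W =  8 → I
  i=13: H-M = 21 → V
  i=14: Z-C = 23 → X
  i=15: Y-G = 18 → S
  i=16: L-M = 25 → Z
  i=17: I-A =  8 → I
  i=18: R-W = 21 → V
  i=19: O-R = 23 → X
  i=20: D-L = 18 → S
  i=21: N-O = 25 → Z
  i=22: V-N =  8 → I
  i=23: R-W = 21 → V
  i=24: X-A = 23 → X
  shifts repeat with period 5: SZIVX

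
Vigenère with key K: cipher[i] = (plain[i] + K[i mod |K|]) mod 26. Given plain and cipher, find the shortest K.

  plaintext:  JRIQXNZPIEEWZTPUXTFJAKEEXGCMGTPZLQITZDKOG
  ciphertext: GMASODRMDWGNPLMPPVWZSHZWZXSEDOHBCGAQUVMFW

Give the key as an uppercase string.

XVSCRQS

  i= 0: G-J = 23 → X
  i= 1: M-R = 21 → V
  i= 2: A-I = 18 → S
  i= 3: S-Q =  2 → C
  i= 4: O-X = 17 → R
  i= 5: D-N = 16 → Q
  i= 6: R-Z = 18 → S
  i= 7: M-P = 23 → X
  i= 8: D-I = 21 → V
  i= 9: W-E = 18 → S
  i=10: G-E =  2 → C
  i=11: N-W = 17 → R
  i=12: P-Z = 16 → Q
  i=13: L-T = 18 → S
  i=14: M-P = 23 → X
  i=15: P-U = 21 → V
  i=16: P-X = 18 → S
  i=17: V-T =  2 → C
  i=18: W-F = 17 → R
  i=19: Z-J = 16 → Q
  i=20: S-A = 18 → S
  i=21: H-K = 23 → X
  i=22: Z-E = 21 → V
  i=23: W-E = 18 → S
  i=24: Z-X =  2 → C
  i=25: X-G = 17 → R
  i=26: S-C = 16 → Q
  i=27: E-M = 18 → S
  i=28: D-G = 23 → X
  i=29: O-T = 21 → V
  i=30: H-P = 18 → S
  i=31: B-Z =  2 → C
  i=32: C-L = 17 → R
  i=33: G-Q = 16 → Q
  i=34: A-I = 18 → S
  i=35: Q-T = 23 → X
  i=36: U-Z = 21 → V
  i=37: V-D = 18 → S
  i=38: M-K =  2 → C
  i=39: F-O = 17 → R
  i=40: W-G = 16 → Q
  shifts repeat with period 7: XVSCRQS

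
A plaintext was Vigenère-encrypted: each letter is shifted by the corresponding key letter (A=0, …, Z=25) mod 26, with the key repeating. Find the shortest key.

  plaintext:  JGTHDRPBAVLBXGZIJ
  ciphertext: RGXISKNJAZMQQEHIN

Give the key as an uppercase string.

  i= 0: R-J =  8 → I
  i= 1: G-G =  0 → A
  i= 2: X-T =  4 → E
  i= 3: I-H =  1 → B
  i= 4: S-D = 15 → P
  i= 5: K-R = 19 → T
  i= 6: N-P = 24 → Y
  i= 7: J-B =  8 → I
  i= 8: A-A =  0 → A
  i= 9: Z-V =  4 → E
  i=10: M-L =  1 → B
  i=11: Q-B = 15 → P
  i=12: Q-X = 19 → T
  i=13: E-G = 24 → Y
  i=14: H-Z =  8 → I
  i=15: I-I =  0 → A
  i=16: N-J =  4 → E
  shifts repeat with period 7: IAEBPTY

IAEBPTY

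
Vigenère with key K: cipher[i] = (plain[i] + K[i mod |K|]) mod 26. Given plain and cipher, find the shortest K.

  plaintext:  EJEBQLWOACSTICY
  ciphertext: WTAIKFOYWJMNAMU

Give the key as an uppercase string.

SKWHUU

  i= 0: W-E = 18 → S
  i= 1: T-J = 10 → K
  i= 2: A-E = 22 → W
  i= 3: I-B =  7 → H
  i= 4: K-Q = 20 → U
  i= 5: F-L = 20 → U
  i= 6: O-W = 18 → S
  i= 7: Y-O = 10 → K
  i= 8: W-A = 22 → W
  i= 9: J-C =  7 → H
  i=10: M-S = 20 → U
  i=11: N-T = 20 → U
  i=12: A-I = 18 → S
  i=13: M-C = 10 → K
  i=14: U-Y = 22 → W
  shifts repeat with period 6: SKWHUU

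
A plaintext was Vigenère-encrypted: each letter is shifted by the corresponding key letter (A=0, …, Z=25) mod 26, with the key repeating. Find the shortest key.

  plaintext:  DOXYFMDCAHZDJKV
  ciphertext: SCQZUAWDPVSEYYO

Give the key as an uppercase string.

  i= 0: S-D = 15 → P
  i= 1: C-O = 14 → O
  i= 2: Q-X = 19 → T
  i= 3: Z-Y =  1 → B
  i= 4: U-F = 15 → P
  i= 5: A-M = 14 → O
  i= 6: W-D = 19 → T
  i= 7: D-C =  1 → B
  i= 8: P-A = 15 → P
  i= 9: V-H = 14 → O
  i=10: S-Z = 19 → T
  i=11: E-D =  1 → B
  i=12: Y-J = 15 → P
  i=13: Y-K = 14 → O
  i=14: O-V = 19 → T
  shifts repeat with period 4: POTB

POTB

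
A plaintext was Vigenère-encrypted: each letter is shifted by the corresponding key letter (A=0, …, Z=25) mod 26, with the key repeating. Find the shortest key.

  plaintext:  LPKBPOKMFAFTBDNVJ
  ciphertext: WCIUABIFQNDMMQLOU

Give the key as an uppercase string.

  i= 0: W-L = 11 → L
  i= 1: C-P = 13 → N
  i= 2: I-K = 24 → Y
  i= 3: U-B = 19 → T
  i= 4: A-P = 11 → L
  i= 5: B-O = 13 → N
  i= 6: I-K = 24 → Y
  i= 7: F-M = 19 → T
  i= 8: Q-F = 11 → L
  i= 9: N-A = 13 → N
  i=10: D-F = 24 → Y
  i=11: M-T = 19 → T
  i=12: M-B = 11 → L
  i=13: Q-D = 13 → N
  i=14: L-N = 24 → Y
  i=15: O-V = 19 → T
  i=16: U-J = 11 → L
  shifts repeat with period 4: LNYT

LNYT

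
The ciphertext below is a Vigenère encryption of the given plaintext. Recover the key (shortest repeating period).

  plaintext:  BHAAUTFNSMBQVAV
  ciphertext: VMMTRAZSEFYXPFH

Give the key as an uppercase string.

UFMTXH

  i= 0: V-B = 20 → U
  i= 1: M-H =  5 → F
  i= 2: M-A = 12 → M
  i= 3: T-A = 19 → T
  i= 4: R-U = 23 → X
  i= 5: A-T =  7 → H
  i= 6: Z-F = 20 → U
  i= 7: S-N =  5 → F
  i= 8: E-S = 12 → M
  i= 9: F-M = 19 → T
  i=10: Y-B = 23 → X
  i=11: X-Q =  7 → H
  i=12: P-V = 20 → U
  i=13: F-A =  5 → F
  i=14: H-V = 12 → M
  shifts repeat with period 6: UFMTXH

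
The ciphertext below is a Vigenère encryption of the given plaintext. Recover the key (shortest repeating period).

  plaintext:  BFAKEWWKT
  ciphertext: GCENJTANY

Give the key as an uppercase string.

  i= 0: G-B =  5 → F
  i= 1: C-F = 23 → X
  i= 2: E-A =  4 → E
  i= 3: N-K =  3 → D
  i= 4: J-E =  5 → F
  i= 5: T-W = 23 → X
  i= 6: A-W =  4 → E
  i= 7: N-K =  3 → D
  i= 8: Y-T =  5 → F
  shifts repeat with period 4: FXED

FXED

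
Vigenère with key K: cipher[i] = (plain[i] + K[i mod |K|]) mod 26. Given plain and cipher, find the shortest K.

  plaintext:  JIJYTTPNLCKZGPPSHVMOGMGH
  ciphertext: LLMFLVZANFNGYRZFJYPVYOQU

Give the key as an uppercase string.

CDDHSCKN

  i= 0: L-J =  2 → C
  i= 1: L-I =  3 → D
  i= 2: M-J =  3 → D
  i= 3: F-Y =  7 → H
  i= 4: L-T = 18 → S
  i= 5: V-T =  2 → C
  i= 6: Z-P = 10 → K
  i= 7: A-N = 13 → N
  i= 8: N-L =  2 → C
  i= 9: F-C =  3 → D
  i=10: N-K =  3 → D
  i=11: G-Z =  7 → H
  i=12: Y-G = 18 → S
  i=13: R-P =  2 → C
  i=14: Z-P = 10 → K
  i=15: F-S = 13 → N
  i=16: J-H =  2 → C
  i=17: Y-V =  3 → D
  i=18: P-M =  3 → D
  i=19: V-O =  7 → H
  i=20: Y-G = 18 → S
  i=21: O-M =  2 → C
  i=22: Q-G = 10 → K
  i=23: U-H = 13 → N
  shifts repeat with period 8: CDDHSCKN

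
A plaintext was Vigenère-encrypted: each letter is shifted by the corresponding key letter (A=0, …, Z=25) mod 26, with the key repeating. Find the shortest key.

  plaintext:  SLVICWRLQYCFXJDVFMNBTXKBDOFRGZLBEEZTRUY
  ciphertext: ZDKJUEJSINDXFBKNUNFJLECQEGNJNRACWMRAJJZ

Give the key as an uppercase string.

  i= 0: Z-S =  7 → H
  i= 1: D-L = 18 → S
  i= 2: K-V = 15 → P
  i= 3: J-I =  1 → B
  i= 4: U-C = 18 → S
  i= 5: E-W =  8 → I
  i= 6: J-R = 18 → S
  i= 7: S-L =  7 → H
  i= 8: I-Q = 18 → S
  i= 9: N-Y = 15 → P
  i=10: D-C =  1 → B
  i=11: X-F = 18 → S
  i=12: F-X =  8 → I
  i=13: B-J = 18 → S
  i=14: K-D =  7 → H
  i=15: N-V = 18 → S
  i=16: U-F = 15 → P
  i=17: N-M =  1 → B
  i=18: F-N = 18 → S
  i=19: J-B =  8 → I
  i=20: L-T = 18 → S
  i=21: E-X =  7 → H
  i=22: C-K = 18 → S
  i=23: Q-B = 15 → P
  i=24: E-D =  1 → B
  i=25: G-O = 18 → S
  i=26: N-F =  8 → I
  i=27: J-R = 18 → S
  i=28: N-G =  7 → H
  i=29: R-Z = 18 → S
  i=30: A-L = 15 → P
  i=31: C-B =  1 → B
  i=32: W-E = 18 → S
  i=33: M-E =  8 → I
  i=34: R-Z = 18 → S
  i=35: A-T =  7 → H
  i=36: J-R = 18 → S
  i=37: J-U = 15 → P
  i=38: Z-Y =  1 → B
  shifts repeat with period 7: HSPBSIS

HSPBSIS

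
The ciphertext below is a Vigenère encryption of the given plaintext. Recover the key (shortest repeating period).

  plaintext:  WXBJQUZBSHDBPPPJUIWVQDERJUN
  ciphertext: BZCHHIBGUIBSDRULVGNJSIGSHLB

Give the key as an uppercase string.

  i= 0: B-W =  5 → F
  i= 1: Z-X =  2 → C
  i= 2: C-B =  1 → B
  i= 3: H-J = 24 → Y
  i= 4: H-Q = 17 → R
  i= 5: I-U = 14 → O
  i= 6: B-Z =  2 → C
  i= 7: G-B =  5 → F
  i= 8: U-S =  2 → C
  i= 9: I-H =  1 → B
  i=10: B-D = 24 → Y
  i=11: S-B = 17 → R
  i=12: D-P = 14 → O
  i=13: R-P =  2 → C
  i=14: U-P =  5 → F
  i=15: L-J =  2 → C
  i=16: V-U =  1 → B
  i=17: G-I = 24 → Y
  i=18: N-W = 17 → R
  i=19: J-V = 14 → O
  i=20: S-Q =  2 → C
  i=21: I-D =  5 → F
  i=22: G-E =  2 → C
  i=23: S-R =  1 → B
  i=24: H-J = 24 → Y
  i=25: L-U = 17 → R
  i=26: B-N = 14 → O
  shifts repeat with period 7: FCBYROC

FCBYROC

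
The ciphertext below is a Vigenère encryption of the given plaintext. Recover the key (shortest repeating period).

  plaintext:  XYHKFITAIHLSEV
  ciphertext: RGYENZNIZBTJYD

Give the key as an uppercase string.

  i= 0: R-X = 20 → U
  i= 1: G-Y =  8 → I
  i= 2: Y-H = 17 → R
  i= 3: E-K = 20 → U
  i= 4: N-F =  8 → I
  i= 5: Z-I = 17 → R
  i= 6: N-T = 20 → U
  i= 7: I-A =  8 → I
  i= 8: Z-I = 17 → R
  i= 9: B-H = 20 → U
  i=10: T-L =  8 → I
  i=11: J-S = 17 → R
  i=12: Y-E = 20 → U
  i=13: D-V =  8 → I
  shifts repeat with period 3: UIR

UIR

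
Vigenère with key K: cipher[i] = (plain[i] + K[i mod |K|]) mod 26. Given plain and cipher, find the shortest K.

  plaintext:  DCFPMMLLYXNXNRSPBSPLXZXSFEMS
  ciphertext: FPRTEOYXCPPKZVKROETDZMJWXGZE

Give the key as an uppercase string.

  i= 0: F-D =  2 → C
  i= 1: P-C = 13 → N
  i= 2: R-F = 12 → M
  i= 3: T-P =  4 → E
  i= 4: E-M = 18 → S
  i= 5: O-M =  2 → C
  i= 6: Y-L = 13 → N
  i= 7: X-L = 12 → M
  i= 8: C-Y =  4 → E
  i= 9: P-X = 18 → S
  i=10: P-N =  2 → C
  i=11: K-X = 13 → N
  i=12: Z-N = 12 → M
  i=13: V-R =  4 → E
  i=14: K-S = 18 → S
  i=15: R-P =  2 → C
  i=16: O-B = 13 → N
  i=17: E-S = 12 → M
  i=18: T-P =  4 → E
  i=19: D-L = 18 → S
  i=20: Z-X =  2 → C
  i=21: M-Z = 13 → N
  i=22: J-X = 12 → M
  i=23: W-S =  4 → E
  i=24: X-F = 18 → S
  i=25: G-E =  2 → C
  i=26: Z-M = 13 → N
  i=27: E-S = 12 → M
  shifts repeat with period 5: CNMES

CNMES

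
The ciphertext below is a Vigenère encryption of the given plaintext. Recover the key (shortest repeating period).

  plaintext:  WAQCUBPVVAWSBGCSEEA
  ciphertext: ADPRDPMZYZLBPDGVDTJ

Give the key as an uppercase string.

  i= 0: A-W =  4 → E
  i= 1: D-A =  3 → D
  i= 2: P-Q = 25 → Z
  i= 3: R-C = 15 → P
  i= 4: D-U =  9 → J
  i= 5: P-B = 14 → O
  i= 6: M-P = 23 → X
  i= 7: Z-V =  4 → E
  i= 8: Y-V =  3 → D
  i= 9: Z-A = 25 → Z
  i=10: L-W = 15 → P
  i=11: B-S =  9 → J
  i=12: P-B = 14 → O
  i=13: D-G = 23 → X
  i=14: G-C =  4 → E
  i=15: V-S =  3 → D
  i=16: D-E = 25 → Z
  i=17: T-E = 15 → P
  i=18: J-A =  9 → J
  shifts repeat with period 7: EDZPJOX

EDZPJOX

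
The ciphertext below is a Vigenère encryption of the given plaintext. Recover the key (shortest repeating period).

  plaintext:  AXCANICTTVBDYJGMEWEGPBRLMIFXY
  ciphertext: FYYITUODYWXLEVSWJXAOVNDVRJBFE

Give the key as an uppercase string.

  i= 0: F-A =  5 → F
  i= 1: Y-X =  1 → B
  i= 2: Y-C = 22 → W
  i= 3: I-A =  8 → I
  i= 4: T-N =  6 → G
  i= 5: U-I = 12 → M
  i= 6: O-C = 12 → M
  i= 7: D-T = 10 → K
  i= 8: Y-T =  5 → F
  i= 9: W-V =  1 → B
  i=10: X-B = 22 → W
  i=11: L-D =  8 → I
  i=12: E-Y =  6 → G
  i=13: V-J = 12 → M
  i=14: S-G = 12 → M
  i=15: W-M = 10 → K
  i=16: J-E =  5 → F
  i=17: X-W =  1 → B
  i=18: A-E = 22 → W
  i=19: O-G =  8 → I
  i=20: V-P =  6 → G
  i=21: N-B = 12 → M
  i=22: D-R = 12 → M
  i=23: V-L = 10 → K
  i=24: R-M =  5 → F
  i=25: J-I =  1 → B
  i=26: B-F = 22 → W
  i=27: F-X =  8 → I
  i=28: E-Y =  6 → G
  shifts repeat with period 8: FBWIGMMK

FBWIGMMK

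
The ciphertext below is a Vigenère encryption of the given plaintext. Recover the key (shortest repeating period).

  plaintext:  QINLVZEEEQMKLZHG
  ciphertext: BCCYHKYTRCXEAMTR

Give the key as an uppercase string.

LUPNM

  i= 0: B-Q = 11 → L
  i= 1: C-I = 20 → U
  i= 2: C-N = 15 → P
  i= 3: Y-L = 13 → N
  i= 4: H-V = 12 → M
  i= 5: K-Z = 11 → L
  i= 6: Y-E = 20 → U
  i= 7: T-E = 15 → P
  i= 8: R-E = 13 → N
  i= 9: C-Q = 12 → M
  i=10: X-M = 11 → L
  i=11: E-K = 20 → U
  i=12: A-L = 15 → P
  i=13: M-Z = 13 → N
  i=14: T-H = 12 → M
  i=15: R-G = 11 → L
  shifts repeat with period 5: LUPNM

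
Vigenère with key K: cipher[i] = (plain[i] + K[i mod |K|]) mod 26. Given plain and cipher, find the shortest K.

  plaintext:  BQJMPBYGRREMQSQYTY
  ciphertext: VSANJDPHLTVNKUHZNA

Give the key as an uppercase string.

UCRB

  i= 0: V-B = 20 → U
  i= 1: S-Q =  2 → C
  i= 2: A-J = 17 → R
  i= 3: N-M =  1 → B
  i= 4: J-P = 20 → U
  i= 5: D-B =  2 → C
  i= 6: P-Y = 17 → R
  i= 7: H-G =  1 → B
  i= 8: L-R = 20 → U
  i= 9: T-R =  2 → C
  i=10: V-E = 17 → R
  i=11: N-M =  1 → B
  i=12: K-Q = 20 → U
  i=13: U-S =  2 → C
  i=14: H-Q = 17 → R
  i=15: Z-Y =  1 → B
  i=16: N-T = 20 → U
  i=17: A-Y =  2 → C
  shifts repeat with period 4: UCRB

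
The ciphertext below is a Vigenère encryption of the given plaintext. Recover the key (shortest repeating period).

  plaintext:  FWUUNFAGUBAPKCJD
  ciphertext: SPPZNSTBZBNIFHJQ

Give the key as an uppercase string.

  i= 0: S-F = 13 → N
  i= 1: P-W = 19 → T
  i= 2: P-U = 21 → V
  i= 3: Z-U =  5 → F
  i= 4: N-N =  0 → A
  i= 5: S-F = 13 → N
  i= 6: T-A = 19 → T
  i= 7: B-G = 21 → V
  i= 8: Z-U =  5 → F
  i= 9: B-B =  0 → A
  i=10: N-A = 13 → N
  i=11: I-P = 19 → T
  i=12: F-K = 21 → V
  i=13: H-C =  5 → F
  i=14: J-J =  0 → A
  i=15: Q-D = 13 → N
  shifts repeat with period 5: NTVFA

NTVFA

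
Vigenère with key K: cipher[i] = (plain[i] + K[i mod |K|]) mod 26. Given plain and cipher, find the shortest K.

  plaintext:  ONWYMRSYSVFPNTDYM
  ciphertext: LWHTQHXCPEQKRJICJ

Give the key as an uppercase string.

XJLVEQFE

  i= 0: L-O = 23 → X
  i= 1: W-N =  9 → J
  i= 2: H-W = 11 → L
  i= 3: T-Y = 21 → V
  i= 4: Q-M =  4 → E
  i= 5: H-R = 16 → Q
  i= 6: X-S =  5 → F
  i= 7: C-Y =  4 → E
  i= 8: P-S = 23 → X
  i= 9: E-V =  9 → J
  i=10: Q-F = 11 → L
  i=11: K-P = 21 → V
  i=12: R-N =  4 → E
  i=13: J-T = 16 → Q
  i=14: I-D =  5 → F
  i=15: C-Y =  4 → E
  i=16: J-M = 23 → X
  shifts repeat with period 8: XJLVEQFE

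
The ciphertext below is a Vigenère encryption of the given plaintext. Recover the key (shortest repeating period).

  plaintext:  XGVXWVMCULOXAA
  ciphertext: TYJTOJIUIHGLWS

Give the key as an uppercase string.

WSO

  i= 0: T-X = 22 → W
  i= 1: Y-G = 18 → S
  i= 2: J-V = 14 → O
  i= 3: T-X = 22 → W
  i= 4: O-W = 18 → S
  i= 5: J-V = 14 → O
  i= 6: I-M = 22 → W
  i= 7: U-C = 18 → S
  i= 8: I-U = 14 → O
  i= 9: H-L = 22 → W
  i=10: G-O = 18 → S
  i=11: L-X = 14 → O
  i=12: W-A = 22 → W
  i=13: S-A = 18 → S
  shifts repeat with period 3: WSO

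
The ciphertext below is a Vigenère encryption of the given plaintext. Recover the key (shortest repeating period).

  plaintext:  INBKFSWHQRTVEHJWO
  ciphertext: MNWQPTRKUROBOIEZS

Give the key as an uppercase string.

  i= 0: M-I =  4 → E
  i= 1: N-N =  0 → A
  i= 2: W-B = 21 → V
  i= 3: Q-K =  6 → G
  i= 4: P-F = 10 → K
  i= 5: T-S =  1 → B
  i= 6: R-W = 21 → V
  i= 7: K-H =  3 → D
  i= 8: U-Q =  4 → E
  i= 9: R-R =  0 → A
  i=10: O-T = 21 → V
  i=11: B-V =  6 → G
  i=12: O-E = 10 → K
  i=13: I-H =  1 → B
  i=14: E-J = 21 → V
  i=15: Z-W =  3 → D
  i=16: S-O =  4 → E
  shifts repeat with period 8: EAVGKBVD

EAVGKBVD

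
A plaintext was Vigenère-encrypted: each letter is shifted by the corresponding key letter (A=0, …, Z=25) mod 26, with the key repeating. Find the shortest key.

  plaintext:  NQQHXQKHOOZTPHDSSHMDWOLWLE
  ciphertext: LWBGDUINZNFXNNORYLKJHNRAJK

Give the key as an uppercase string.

  i= 0: L-N = 24 → Y
  i= 1: W-Q =  6 → G
  i= 2: B-Q = 11 → L
  i= 3: G-H = 25 → Z
  i= 4: D-X =  6 → G
  i= 5: U-Q =  4 → E
  i= 6: I-K = 24 → Y
  i= 7: N-H =  6 → G
  i= 8: Z-O = 11 → L
  i= 9: N-O = 25 → Z
  i=10: F-Z =  6 → G
  i=11: X-T =  4 → E
  i=12: N-P = 24 → Y
  i=13: N-H =  6 → G
  i=14: O-D = 11 → L
  i=15: R-S = 25 → Z
  i=16: Y-S =  6 → G
  i=17: L-H =  4 → E
  i=18: K-M = 24 → Y
  i=19: J-D =  6 → G
  i=20: H-W = 11 → L
  i=21: N-O = 25 → Z
  i=22: R-L =  6 → G
  i=23: A-W =  4 → E
  i=24: J-L = 24 → Y
  i=25: K-E =  6 → G
  shifts repeat with period 6: YGLZGE

YGLZGE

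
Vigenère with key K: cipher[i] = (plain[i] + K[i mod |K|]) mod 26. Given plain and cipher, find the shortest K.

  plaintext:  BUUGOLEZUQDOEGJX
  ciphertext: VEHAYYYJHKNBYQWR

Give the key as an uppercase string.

  i= 0: V-B = 20 → U
  i= 1: E-U = 10 → K
  i= 2: H-U = 13 → N
  i= 3: A-G = 20 → U
  i= 4: Y-O = 10 → K
  i= 5: Y-L = 13 → N
  i= 6: Y-E = 20 → U
  i= 7: J-Z = 10 → K
  i= 8: H-U = 13 → N
  i= 9: K-Q = 20 → U
  i=10: N-D = 10 → K
  i=11: B-O = 13 → N
  i=12: Y-E = 20 → U
  i=13: Q-G = 10 → K
  i=14: W-J = 13 → N
  i=15: R-X = 20 → U
  shifts repeat with period 3: UKN

UKN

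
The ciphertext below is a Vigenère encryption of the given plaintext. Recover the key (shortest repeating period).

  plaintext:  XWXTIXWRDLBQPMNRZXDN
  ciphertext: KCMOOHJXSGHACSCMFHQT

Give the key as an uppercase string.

NGPVGK

  i= 0: K-X = 13 → N
  i= 1: C-W =  6 → G
  i= 2: M-X = 15 → P
  i= 3: O-T = 21 → V
  i= 4: O-I =  6 → G
  i= 5: H-X = 10 → K
  i= 6: J-W = 13 → N
  i= 7: X-R =  6 → G
  i= 8: S-D = 15 → P
  i= 9: G-L = 21 → V
  i=10: H-B =  6 → G
  i=11: A-Q = 10 → K
  i=12: C-P = 13 → N
  i=13: S-M =  6 → G
  i=14: C-N = 15 → P
  i=15: M-R = 21 → V
  i=16: F-Z =  6 → G
  i=17: H-X = 10 → K
  i=18: Q-D = 13 → N
  i=19: T-N =  6 → G
  shifts repeat with period 6: NGPVGK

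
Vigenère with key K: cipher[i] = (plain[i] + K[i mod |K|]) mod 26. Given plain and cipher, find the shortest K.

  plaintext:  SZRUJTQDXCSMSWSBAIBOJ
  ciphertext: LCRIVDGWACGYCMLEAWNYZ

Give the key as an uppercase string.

  i= 0: L-S = 19 → T
  i= 1: C-Z =  3 → D
  i= 2: R-R =  0 → A
  i= 3: I-U = 14 → O
  i= 4: V-J = 12 → M
  i= 5: D-T = 10 → K
  i= 6: G-Q = 16 → Q
  i= 7: W-D = 19 → T
  i= 8: A-X =  3 → D
  i= 9: C-C =  0 → A
  i=10: G-S = 14 → O
  i=11: Y-M = 12 → M
  i=12: C-S = 10 → K
  i=13: M-W = 16 → Q
  i=14: L-S = 19 → T
  i=15: E-B =  3 → D
  i=16: A-A =  0 → A
  i=17: W-I = 14 → O
  i=18: N-B = 12 → M
  i=19: Y-O = 10 → K
  i=20: Z-J = 16 → Q
  shifts repeat with period 7: TDAOMKQ

TDAOMKQ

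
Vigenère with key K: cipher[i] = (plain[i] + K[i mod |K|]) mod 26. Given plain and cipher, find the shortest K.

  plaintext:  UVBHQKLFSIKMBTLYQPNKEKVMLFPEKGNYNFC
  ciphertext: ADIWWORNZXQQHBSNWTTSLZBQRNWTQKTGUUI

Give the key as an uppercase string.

GIHPGE

  i= 0: A-U =  6 → G
  i= 1: D-V =  8 → I
  i= 2: I-B =  7 → H
  i= 3: W-H = 15 → P
  i= 4: W-Q =  6 → G
  i= 5: O-K =  4 → E
  i= 6: R-L =  6 → G
  i= 7: N-F =  8 → I
  i= 8: Z-S =  7 → H
  i= 9: X-I = 15 → P
  i=10: Q-K =  6 → G
  i=11: Q-M =  4 → E
  i=12: H-B =  6 → G
  i=13: B-T =  8 → I
  i=14: S-L =  7 → H
  i=15: N-Y = 15 → P
  i=16: W-Q =  6 → G
  i=17: T-P =  4 → E
  i=18: T-N =  6 → G
  i=19: S-K =  8 → I
  i=20: L-E =  7 → H
  i=21: Z-K = 15 → P
  i=22: B-V =  6 → G
  i=23: Q-M =  4 → E
  i=24: R-L =  6 → G
  i=25: N-F =  8 → I
  i=26: W-P =  7 → H
  i=27: T-E = 15 → P
  i=28: Q-K =  6 → G
  i=29: K-G =  4 → E
  i=30: T-N =  6 → G
  i=31: G-Y =  8 → I
  i=32: U-N =  7 → H
  i=33: U-F = 15 → P
  i=34: I-C =  6 → G
  shifts repeat with period 6: GIHPGE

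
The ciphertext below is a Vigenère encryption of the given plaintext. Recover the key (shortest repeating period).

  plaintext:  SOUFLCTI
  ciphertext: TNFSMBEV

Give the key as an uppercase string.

  i= 0: T-S =  1 → B
  i= 1: N-O = 25 → Z
  i= 2: F-U = 11 → L
  i= 3: S-F = 13 → N
  i= 4: M-L =  1 → B
  i= 5: B-C = 25 → Z
  i= 6: E-T = 11 → L
  i= 7: V-I = 13 → N
  shifts repeat with period 4: BZLN

BZLN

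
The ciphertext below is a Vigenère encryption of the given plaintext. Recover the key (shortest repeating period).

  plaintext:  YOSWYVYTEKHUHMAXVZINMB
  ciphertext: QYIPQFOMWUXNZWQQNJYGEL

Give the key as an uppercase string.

SKQT

  i= 0: Q-Y = 18 → S
  i= 1: Y-O = 10 → K
  i= 2: I-S = 16 → Q
  i= 3: P-W = 19 → T
  i= 4: Q-Y = 18 → S
  i= 5: F-V = 10 → K
  i= 6: O-Y = 16 → Q
  i= 7: M-T = 19 → T
  i= 8: W-E = 18 → S
  i= 9: U-K = 10 → K
  i=10: X-H = 16 → Q
  i=11: N-U = 19 → T
  i=12: Z-H = 18 → S
  i=13: W-M = 10 → K
  i=14: Q-A = 16 → Q
  i=15: Q-X = 19 → T
  i=16: N-V = 18 → S
  i=17: J-Z = 10 → K
  i=18: Y-I = 16 → Q
  i=19: G-N = 19 → T
  i=20: E-M = 18 → S
  i=21: L-B = 10 → K
  shifts repeat with period 4: SKQT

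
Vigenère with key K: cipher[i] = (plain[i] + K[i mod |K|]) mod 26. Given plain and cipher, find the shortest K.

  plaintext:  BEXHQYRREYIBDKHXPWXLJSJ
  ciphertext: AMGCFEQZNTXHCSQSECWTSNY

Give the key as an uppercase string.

  i= 0: A-B = 25 → Z
  i= 1: M-E =  8 → I
  i= 2: G-X =  9 → J
  i= 3: C-H = 21 → V
  i= 4: F-Q = 15 → P
  i= 5: E-Y =  6 → G
  i= 6: Q-R = 25 → Z
  i= 7: Z-R =  8 → I
  i= 8: N-E =  9 → J
  i= 9: T-Y = 21 → V
  i=10: X-I = 15 → P
  i=11: H-B =  6 → G
  i=12: C-D = 25 → Z
  i=13: S-K =  8 → I
  i=14: Q-H =  9 → J
  i=15: S-X = 21 → V
  i=16: E-P = 15 → P
  i=17: C-W =  6 → G
  i=18: W-X = 25 → Z
  i=19: T-L =  8 → I
  i=20: S-J =  9 → J
  i=21: N-S = 21 → V
  i=22: Y-J = 15 → P
  shifts repeat with period 6: ZIJVPG

ZIJVPG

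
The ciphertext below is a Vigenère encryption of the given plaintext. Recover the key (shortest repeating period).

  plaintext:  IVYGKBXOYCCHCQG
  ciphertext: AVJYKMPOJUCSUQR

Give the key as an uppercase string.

SAL

  i= 0: A-I = 18 → S
  i= 1: V-V =  0 → A
  i= 2: J-Y = 11 → L
  i= 3: Y-G = 18 → S
  i= 4: K-K =  0 → A
  i= 5: M-B = 11 → L
  i= 6: P-X = 18 → S
  i= 7: O-O =  0 → A
  i= 8: J-Y = 11 → L
  i= 9: U-C = 18 → S
  i=10: C-C =  0 → A
  i=11: S-H = 11 → L
  i=12: U-C = 18 → S
  i=13: Q-Q =  0 → A
  i=14: R-G = 11 → L
  shifts repeat with period 3: SAL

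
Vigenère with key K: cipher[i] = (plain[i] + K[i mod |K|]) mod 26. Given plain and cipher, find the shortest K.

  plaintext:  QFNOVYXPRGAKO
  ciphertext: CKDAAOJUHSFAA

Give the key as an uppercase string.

MFQ

  i= 0: C-Q = 12 → M
  i= 1: K-F =  5 → F
  i= 2: D-N = 16 → Q
  i= 3: A-O = 12 → M
  i= 4: A-V =  5 → F
  i= 5: O-Y = 16 → Q
  i= 6: J-X = 12 → M
  i= 7: U-P =  5 → F
  i= 8: H-R = 16 → Q
  i= 9: S-G = 12 → M
  i=10: F-A =  5 → F
  i=11: A-K = 16 → Q
  i=12: A-O = 12 → M
  shifts repeat with period 3: MFQ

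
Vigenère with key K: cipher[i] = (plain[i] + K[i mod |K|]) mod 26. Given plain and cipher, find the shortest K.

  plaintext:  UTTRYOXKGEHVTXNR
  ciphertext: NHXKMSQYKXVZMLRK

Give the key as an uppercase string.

TOE

  i= 0: N-U = 19 → T
  i= 1: H-T = 14 → O
  i= 2: X-T =  4 → E
  i= 3: K-R = 19 → T
  i= 4: M-Y = 14 → O
  i= 5: S-O =  4 → E
  i= 6: Q-X = 19 → T
  i= 7: Y-K = 14 → O
  i= 8: K-G =  4 → E
  i= 9: X-E = 19 → T
  i=10: V-H = 14 → O
  i=11: Z-V =  4 → E
  i=12: M-T = 19 → T
  i=13: L-X = 14 → O
  i=14: R-N =  4 → E
  i=15: K-R = 19 → T
  shifts repeat with period 3: TOE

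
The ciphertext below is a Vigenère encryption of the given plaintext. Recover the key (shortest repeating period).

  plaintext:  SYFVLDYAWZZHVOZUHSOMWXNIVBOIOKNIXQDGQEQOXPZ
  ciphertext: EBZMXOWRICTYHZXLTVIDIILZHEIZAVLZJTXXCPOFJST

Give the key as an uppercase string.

  i= 0: E-S = 12 → M
  i= 1: B-Y =  3 → D
  i= 2: Z-F = 20 → U
  i= 3: M-V = 17 → R
  i= 4: X-L = 12 → M
  i= 5: O-D = 11 → L
  i= 6: W-Y = 24 → Y
  i= 7: R-A = 17 → R
  i= 8: I-W = 12 → M
  i= 9: C-Z =  3 → D
  i=10: T-Z = 20 → U
  i=11: Y-H = 17 → R
  i=12: H-V = 12 → M
  i=13: Z-O = 11 → L
  i=14: X-Z = 24 → Y
  i=15: L-U = 17 → R
  i=16: T-H = 12 → M
  i=17: V-S =  3 → D
  i=18: I-O = 20 → U
  i=19: D-M = 17 → R
  i=20: I-W = 12 → M
  i=21: I-X = 11 → L
  i=22: L-N = 24 → Y
  i=23: Z-I = 17 → R
  i=24: H-V = 12 → M
  i=25: E-B =  3 → D
  i=26: I-O = 20 → U
  i=27: Z-I = 17 → R
  i=28: A-O = 12 → M
  i=29: V-K = 11 → L
  i=30: L-N = 24 → Y
  i=31: Z-I = 17 → R
  i=32: J-X = 12 → M
  i=33: T-Q =  3 → D
  i=34: X-D = 20 → U
  i=35: X-G = 17 → R
  i=36: C-Q = 12 → M
  i=37: P-E = 11 → L
  i=38: O-Q = 24 → Y
  i=39: F-O = 17 → R
  i=40: J-X = 12 → M
  i=41: S-P =  3 → D
  i=42: T-Z = 20 → U
  shifts repeat with period 8: MDURMLYR

MDURMLYR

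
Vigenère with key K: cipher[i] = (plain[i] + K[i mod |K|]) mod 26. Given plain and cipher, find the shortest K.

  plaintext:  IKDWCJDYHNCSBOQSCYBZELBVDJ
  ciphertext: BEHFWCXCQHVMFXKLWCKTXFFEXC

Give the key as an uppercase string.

TUEJU

  i= 0: B-I = 19 → T
  i= 1: E-K = 20 → U
  i= 2: H-D =  4 → E
  i= 3: F-W =  9 → J
  i= 4: W-C = 20 → U
  i= 5: C-J = 19 → T
  i= 6: X-D = 20 → U
  i= 7: C-Y =  4 → E
  i= 8: Q-H =  9 → J
  i= 9: H-N = 20 → U
  i=10: V-C = 19 → T
  i=11: M-S = 20 → U
  i=12: F-B =  4 → E
  i=13: X-O =  9 → J
  i=14: K-Q = 20 → U
  i=15: L-S = 19 → T
  i=16: W-C = 20 → U
  i=17: C-Y =  4 → E
  i=18: K-B =  9 → J
  i=19: T-Z = 20 → U
  i=20: X-E = 19 → T
  i=21: F-L = 20 → U
  i=22: F-B =  4 → E
  i=23: E-V =  9 → J
  i=24: X-D = 20 → U
  i=25: C-J = 19 → T
  shifts repeat with period 5: TUEJU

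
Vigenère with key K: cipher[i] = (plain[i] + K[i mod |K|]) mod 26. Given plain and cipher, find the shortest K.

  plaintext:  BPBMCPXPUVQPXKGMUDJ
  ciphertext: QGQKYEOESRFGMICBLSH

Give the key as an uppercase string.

PRPYW

  i= 0: Q-B = 15 → P
  i= 1: G-P = 17 → R
  i= 2: Q-B = 15 → P
  i= 3: K-M = 24 → Y
  i= 4: Y-C = 22 → W
  i= 5: E-P = 15 → P
  i= 6: O-X = 17 → R
  i= 7: E-P = 15 → P
  i= 8: S-U = 24 → Y
  i= 9: R-V = 22 → W
  i=10: F-Q = 15 → P
  i=11: G-P = 17 → R
  i=12: M-X = 15 → P
  i=13: I-K = 24 → Y
  i=14: C-G = 22 → W
  i=15: B-M = 15 → P
  i=16: L-U = 17 → R
  i=17: S-D = 15 → P
  i=18: H-J = 24 → Y
  shifts repeat with period 5: PRPYW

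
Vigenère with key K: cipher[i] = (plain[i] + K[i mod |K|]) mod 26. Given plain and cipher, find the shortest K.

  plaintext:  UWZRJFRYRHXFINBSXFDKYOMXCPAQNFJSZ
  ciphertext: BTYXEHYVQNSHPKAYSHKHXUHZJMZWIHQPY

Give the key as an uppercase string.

  i= 0: B-U =  7 → H
  i= 1: T-W = 23 → X
  i= 2: Y-Z = 25 → Z
  i= 3: X-R =  6 → G
  i= 4: E-J = 21 → V
  i= 5: H-F =  2 → C
  i= 6: Y-R =  7 → H
  i= 7: V-Y = 23 → X
  i= 8: Q-R = 25 → Z
  i= 9: N-H =  6 → G
  i=10: S-X = 21 → V
  i=11: H-F =  2 → C
  i=12: P-I =  7 → H
  i=13: K-N = 23 → X
  i=14: A-B = 25 → Z
  i=15: Y-S =  6 → G
  i=16: S-X = 21 → V
  i=17: H-F =  2 → C
  i=18: K-D =  7 → H
  i=19: H-K = 23 → X
  i=20: X-Y = 25 → Z
  i=21: U-O =  6 → G
  i=22: H-M = 21 → V
  i=23: Z-X =  2 → C
  i=24: J-C =  7 → H
  i=25: M-P = 23 → X
  i=26: Z-A = 25 → Z
  i=27: W-Q =  6 → G
  i=28: I-N = 21 → V
  i=29: H-F =  2 → C
  i=30: Q-J =  7 → H
  i=31: P-S = 23 → X
  i=32: Y-Z = 25 → Z
  shifts repeat with period 6: HXZGVC

HXZGVC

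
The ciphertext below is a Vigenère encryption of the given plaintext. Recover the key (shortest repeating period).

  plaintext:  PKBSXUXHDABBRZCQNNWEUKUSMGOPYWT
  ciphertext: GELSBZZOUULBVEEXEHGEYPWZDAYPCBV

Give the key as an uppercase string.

  i= 0: G-P = 17 → R
  i= 1: E-K = 20 → U
  i= 2: L-B = 10 → K
  i= 3: S-S =  0 → A
  i= 4: B-X =  4 → E
  i= 5: Z-U =  5 → F
  i= 6: Z-X =  2 → C
  i= 7: O-H =  7 → H
  i= 8: U-D = 17 → R
  i= 9: U-A = 20 → U
  i=10: L-B = 10 → K
  i=11: B-B =  0 → A
  i=12: V-R =  4 → E
  i=13: E-Z =  5 → F
  i=14: E-C =  2 → C
  i=15: X-Q =  7 → H
  i=16: E-N = 17 → R
  i=17: H-N = 20 → U
  i=18: G-W = 10 → K
  i=19: E-E =  0 → A
  i=20: Y-U =  4 → E
  i=21: P-K =  5 → F
  i=22: W-U =  2 → C
  i=23: Z-S =  7 → H
  i=24: D-M = 17 → R
  i=25: A-G = 20 → U
  i=26: Y-O = 10 → K
  i=27: P-P =  0 → A
  i=28: C-Y =  4 → E
  i=29: B-W =  5 → F
  i=30: V-T =  2 → C
  shifts repeat with period 8: RUKAEFCH

RUKAEFCH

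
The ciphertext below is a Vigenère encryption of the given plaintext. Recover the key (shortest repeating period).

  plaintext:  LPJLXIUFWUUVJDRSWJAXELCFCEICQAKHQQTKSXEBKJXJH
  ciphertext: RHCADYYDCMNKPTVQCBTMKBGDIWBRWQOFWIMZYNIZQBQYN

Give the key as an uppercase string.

GSTPGQEY

  i= 0: R-L =  6 → G
  i= 1: H-P = 18 → S
  i= 2: C-J = 19 → T
  i= 3: A-L = 15 → P
  i= 4: D-X =  6 → G
  i= 5: Y-I = 16 → Q
  i= 6: Y-U =  4 → E
  i= 7: D-F = 24 → Y
  i= 8: C-W =  6 → G
  i= 9: M-U = 18 → S
  i=10: N-U = 19 → T
  i=11: K-V = 15 → P
  i=12: P-J =  6 → G
  i=13: T-D = 16 → Q
  i=14: V-R =  4 → E
  i=15: Q-S = 24 → Y
  i=16: C-W =  6 → G
  i=17: B-J = 18 → S
  i=18: T-A = 19 → T
  i=19: M-X = 15 → P
  i=20: K-E =  6 → G
  i=21: B-L = 16 → Q
  i=22: G-C =  4 → E
  i=23: D-F = 24 → Y
  i=24: I-C =  6 → G
  i=25: W-E = 18 → S
  i=26: B-I = 19 → T
  i=27: R-C = 15 → P
  i=28: W-Q =  6 → G
  i=29: Q-A = 16 → Q
  i=30: O-K =  4 → E
  i=31: F-H = 24 → Y
  i=32: W-Q =  6 → G
  i=33: I-Q = 18 → S
  i=34: M-T = 19 → T
  i=35: Z-K = 15 → P
  i=36: Y-S =  6 → G
  i=37: N-X = 16 → Q
  i=38: I-E =  4 → E
  i=39: Z-B = 24 → Y
  i=40: Q-K =  6 → G
  i=41: B-J = 18 → S
  i=42: Q-X = 19 → T
  i=43: Y-J = 15 → P
  i=44: N-H =  6 → G
  shifts repeat with period 8: GSTPGQEY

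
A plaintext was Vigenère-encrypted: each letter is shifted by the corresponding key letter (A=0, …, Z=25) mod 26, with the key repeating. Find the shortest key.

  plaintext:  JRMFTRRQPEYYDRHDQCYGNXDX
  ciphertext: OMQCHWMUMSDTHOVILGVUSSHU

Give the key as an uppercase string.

  i= 0: O-J =  5 → F
  i= 1: M-R = 21 → V
  i= 2: Q-M =  4 → E
  i= 3: C-F = 23 → X
  i= 4: H-T = 14 → O
  i= 5: W-R =  5 → F
  i= 6: M-R = 21 → V
  i= 7: U-Q =  4 → E
  i= 8: M-P = 23 → X
  i= 9: S-E = 14 → O
  i=10: D-Y =  5 → F
  i=11: T-Y = 21 → V
  i=12: H-D =  4 → E
  i=13: O-R = 23 → X
  i=14: V-H = 14 → O
  i=15: I-D =  5 → F
  i=16: L-Q = 21 → V
  i=17: G-C =  4 → E
  i=18: V-Y = 23 → X
  i=19: U-G = 14 → O
  i=20: S-N =  5 → F
  i=21: S-X = 21 → V
  i=22: H-D =  4 → E
  i=23: U-X = 23 → X
  shifts repeat with period 5: FVEXO

FVEXO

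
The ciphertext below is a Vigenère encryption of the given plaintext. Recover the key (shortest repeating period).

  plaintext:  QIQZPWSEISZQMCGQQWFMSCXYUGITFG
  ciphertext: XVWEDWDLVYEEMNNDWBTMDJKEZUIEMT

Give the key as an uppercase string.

  i= 0: X-Q =  7 → H
  i= 1: V-I = 13 → N
  i= 2: W-Q =  6 → G
  i= 3: E-Z =  5 → F
  i= 4: D-P = 14 → O
  i= 5: W-W =  0 → A
  i= 6: D-S = 11 → L
  i= 7: L-E =  7 → H
  i= 8: V-I = 13 → N
  i= 9: Y-S =  6 → G
  i=10: E-Z =  5 → F
  i=11: E-Q = 14 → O
  i=12: M-M =  0 → A
  i=13: N-C = 11 → L
  i=14: N-G =  7 → H
  i=15: D-Q = 13 → N
  i=16: W-Q =  6 → G
  i=17: B-W =  5 → F
  i=18: T-F = 14 → O
  i=19: M-M =  0 → A
  i=20: D-S = 11 → L
  i=21: J-C =  7 → H
  i=22: K-X = 13 → N
  i=23: E-Y =  6 → G
  i=24: Z-U =  5 → F
  i=25: U-G = 14 → O
  i=26: I-I =  0 → A
  i=27: E-T = 11 → L
  i=28: M-F =  7 → H
  i=29: T-G = 13 → N
  shifts repeat with period 7: HNGFOAL

HNGFOAL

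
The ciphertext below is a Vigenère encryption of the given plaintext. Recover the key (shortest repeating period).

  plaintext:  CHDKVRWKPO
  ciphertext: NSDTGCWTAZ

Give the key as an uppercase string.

LLAJ

  i= 0: N-C = 11 → L
  i= 1: S-H = 11 → L
  i= 2: D-D =  0 → A
  i= 3: T-K =  9 → J
  i= 4: G-V = 11 → L
  i= 5: C-R = 11 → L
  i= 6: W-W =  0 → A
  i= 7: T-K =  9 → J
  i= 8: A-P = 11 → L
  i= 9: Z-O = 11 → L
  shifts repeat with period 4: LLAJ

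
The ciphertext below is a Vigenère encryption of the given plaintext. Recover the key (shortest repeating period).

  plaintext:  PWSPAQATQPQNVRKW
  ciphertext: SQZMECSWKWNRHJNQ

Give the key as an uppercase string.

DUHXEMS

  i= 0: S-P =  3 → D
  i= 1: Q-W = 20 → U
  i= 2: Z-S =  7 → H
  i= 3: M-P = 23 → X
  i= 4: E-A =  4 → E
  i= 5: C-Q = 12 → M
  i= 6: S-A = 18 → S
  i= 7: W-T =  3 → D
  i= 8: K-Q = 20 → U
  i= 9: W-P =  7 → H
  i=10: N-Q = 23 → X
  i=11: R-N =  4 → E
  i=12: H-V = 12 → M
  i=13: J-R = 18 → S
  i=14: N-K =  3 → D
  i=15: Q-W = 20 → U
  shifts repeat with period 7: DUHXEMS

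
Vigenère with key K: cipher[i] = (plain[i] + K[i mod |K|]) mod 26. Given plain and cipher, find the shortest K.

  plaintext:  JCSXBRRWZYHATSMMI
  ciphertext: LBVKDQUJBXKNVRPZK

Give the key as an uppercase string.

CZDN

  i= 0: L-J =  2 → C
  i= 1: B-C = 25 → Z
  i= 2: V-S =  3 → D
  i= 3: K-X = 13 → N
  i= 4: D-B =  2 → C
  i= 5: Q-R = 25 → Z
  i= 6: U-R =  3 → D
  i= 7: J-W = 13 → N
  i= 8: B-Z =  2 → C
  i= 9: X-Y = 25 → Z
  i=10: K-H =  3 → D
  i=11: N-A = 13 → N
  i=12: V-T =  2 → C
  i=13: R-S = 25 → Z
  i=14: P-M =  3 → D
  i=15: Z-M = 13 → N
  i=16: K-I =  2 → C
  shifts repeat with period 4: CZDN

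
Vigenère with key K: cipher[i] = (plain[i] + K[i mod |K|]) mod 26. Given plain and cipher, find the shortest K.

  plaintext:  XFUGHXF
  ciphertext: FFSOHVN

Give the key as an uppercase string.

  i= 0: F-X =  8 → I
  i= 1: F-F =  0 → A
  i= 2: S-U = 24 → Y
  i= 3: O-G =  8 → I
  i= 4: H-H =  0 → A
  i= 5: V-X = 24 → Y
  i= 6: N-F =  8 → I
  shifts repeat with period 3: IAY

IAY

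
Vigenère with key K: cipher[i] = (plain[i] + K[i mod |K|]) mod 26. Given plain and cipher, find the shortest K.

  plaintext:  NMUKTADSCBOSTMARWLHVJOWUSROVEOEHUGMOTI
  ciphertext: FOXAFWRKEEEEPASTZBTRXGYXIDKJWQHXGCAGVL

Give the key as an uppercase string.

SCDQMWO

  i= 0: F-N = 18 → S
  i= 1: O-M =  2 → C
  i= 2: X-U =  3 → D
  i= 3: A-K = 16 → Q
  i= 4: F-T = 12 → M
  i= 5: W-A = 22 → W
  i= 6: R-D = 14 → O
  i= 7: K-S = 18 → S
  i= 8: E-C =  2 → C
  i= 9: E-B =  3 → D
  i=10: E-O = 16 → Q
  i=11: E-S = 12 → M
  i=12: P-T = 22 → W
  i=13: A-M = 14 → O
  i=14: S-A = 18 → S
  i=15: T-R =  2 → C
  i=16: Z-W =  3 → D
  i=17: B-L = 16 → Q
  i=18: T-H = 12 → M
  i=19: R-V = 22 → W
  i=20: X-J = 14 → O
  i=21: G-O = 18 → S
  i=22: Y-W =  2 → C
  i=23: X-U =  3 → D
  i=24: I-S = 16 → Q
  i=25: D-R = 12 → M
  i=26: K-O = 22 → W
  i=27: J-V = 14 → O
  i=28: W-E = 18 → S
  i=29: Q-O =  2 → C
  i=30: H-E =  3 → D
  i=31: X-H = 16 → Q
  i=32: G-U = 12 → M
  i=33: C-G = 22 → W
  i=34: A-M = 14 → O
  i=35: G-O = 18 → S
  i=36: V-T =  2 → C
  i=37: L-I =  3 → D
  shifts repeat with period 7: SCDQMWO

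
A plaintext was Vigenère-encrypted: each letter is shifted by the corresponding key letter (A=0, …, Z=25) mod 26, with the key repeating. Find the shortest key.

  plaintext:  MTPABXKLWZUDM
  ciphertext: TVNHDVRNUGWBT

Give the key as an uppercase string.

HCY

  i= 0: T-M =  7 → H
  i= 1: V-T =  2 → C
  i= 2: N-P = 24 → Y
  i= 3: H-A =  7 → H
  i= 4: D-B =  2 → C
  i= 5: V-X = 24 → Y
  i= 6: R-K =  7 → H
  i= 7: N-L =  2 → C
  i= 8: U-W = 24 → Y
  i= 9: G-Z =  7 → H
  i=10: W-U =  2 → C
  i=11: B-D = 24 → Y
  i=12: T-M =  7 → H
  shifts repeat with period 3: HCY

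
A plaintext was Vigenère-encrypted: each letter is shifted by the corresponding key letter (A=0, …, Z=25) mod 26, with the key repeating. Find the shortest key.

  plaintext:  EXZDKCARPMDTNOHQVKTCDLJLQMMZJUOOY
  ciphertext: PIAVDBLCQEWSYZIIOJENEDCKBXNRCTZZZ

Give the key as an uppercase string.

  i= 0: P-E = 11 → L
  i= 1: I-X = 11 → L
  i= 2: A-Z =  1 → B
  i= 3: V-D = 18 → S
  i= 4: D-K = 19 → T
  i= 5: B-C = 25 → Z
  i= 6: L-A = 11 → L
  i= 7: C-R = 11 → L
  i= 8: Q-P =  1 → B
  i= 9: E-M = 18 → S
  i=10: W-D = 19 → T
  i=11: S-T = 25 → Z
  i=12: Y-N = 11 → L
  i=13: Z-O = 11 → L
  i=14: I-H =  1 → B
  i=15: I-Q = 18 → S
  i=16: O-V = 19 → T
  i=17: J-K = 25 → Z
  i=18: E-T = 11 → L
  i=19: N-C = 11 → L
  i=20: E-D =  1 → B
  i=21: D-L = 18 → S
  i=22: C-J = 19 → T
  i=23: K-L = 25 → Z
  i=24: B-Q = 11 → L
  i=25: X-M = 11 → L
  i=26: N-M =  1 → B
  i=27: R-Z = 18 → S
  i=28: C-J = 19 → T
  i=29: T-U = 25 → Z
  i=30: Z-O = 11 → L
  i=31: Z-O = 11 → L
  i=32: Z-Y =  1 → B
  shifts repeat with period 6: LLBSTZ

LLBSTZ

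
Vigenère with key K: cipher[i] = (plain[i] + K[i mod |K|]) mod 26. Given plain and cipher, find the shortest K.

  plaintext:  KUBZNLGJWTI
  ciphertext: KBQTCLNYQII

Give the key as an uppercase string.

  i= 0: K-K =  0 → A
  i= 1: B-U =  7 → H
  i= 2: Q-B = 15 → P
  i= 3: T-Z = 20 → U
  i= 4: C-N = 15 → P
  i= 5: L-L =  0 → A
  i= 6: N-G =  7 → H
  i= 7: Y-J = 15 → P
  i= 8: Q-W = 20 → U
  i= 9: I-T = 15 → P
  i=10: I-I =  0 → A
  shifts repeat with period 5: AHPUP

AHPUP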